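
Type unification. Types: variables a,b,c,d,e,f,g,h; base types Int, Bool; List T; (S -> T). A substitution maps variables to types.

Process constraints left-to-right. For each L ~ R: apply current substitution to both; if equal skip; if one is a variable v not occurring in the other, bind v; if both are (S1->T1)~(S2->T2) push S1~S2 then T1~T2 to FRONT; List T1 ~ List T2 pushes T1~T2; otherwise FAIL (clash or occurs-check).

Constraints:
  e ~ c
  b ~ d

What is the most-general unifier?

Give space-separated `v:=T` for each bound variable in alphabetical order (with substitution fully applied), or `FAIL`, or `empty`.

step 1: unify e ~ c  [subst: {-} | 1 pending]
  bind e := c
step 2: unify b ~ d  [subst: {e:=c} | 0 pending]
  bind b := d

Answer: b:=d e:=c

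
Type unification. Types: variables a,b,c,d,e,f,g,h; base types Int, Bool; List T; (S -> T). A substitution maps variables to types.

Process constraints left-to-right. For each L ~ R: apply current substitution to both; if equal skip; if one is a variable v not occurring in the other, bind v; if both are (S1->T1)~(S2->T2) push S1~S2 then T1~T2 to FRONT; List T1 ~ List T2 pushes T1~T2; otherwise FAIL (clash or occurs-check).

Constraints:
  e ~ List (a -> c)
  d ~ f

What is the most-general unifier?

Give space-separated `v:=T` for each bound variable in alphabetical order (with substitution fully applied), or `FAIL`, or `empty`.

step 1: unify e ~ List (a -> c)  [subst: {-} | 1 pending]
  bind e := List (a -> c)
step 2: unify d ~ f  [subst: {e:=List (a -> c)} | 0 pending]
  bind d := f

Answer: d:=f e:=List (a -> c)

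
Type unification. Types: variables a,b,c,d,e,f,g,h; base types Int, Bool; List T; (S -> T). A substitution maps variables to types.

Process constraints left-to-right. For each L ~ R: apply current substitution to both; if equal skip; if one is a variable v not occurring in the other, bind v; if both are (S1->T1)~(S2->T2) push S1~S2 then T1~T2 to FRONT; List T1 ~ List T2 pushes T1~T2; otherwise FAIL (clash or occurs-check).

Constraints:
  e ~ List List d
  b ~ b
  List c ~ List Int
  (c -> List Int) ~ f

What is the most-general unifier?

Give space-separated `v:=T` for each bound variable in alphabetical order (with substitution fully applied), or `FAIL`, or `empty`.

Answer: c:=Int e:=List List d f:=(Int -> List Int)

Derivation:
step 1: unify e ~ List List d  [subst: {-} | 3 pending]
  bind e := List List d
step 2: unify b ~ b  [subst: {e:=List List d} | 2 pending]
  -> identical, skip
step 3: unify List c ~ List Int  [subst: {e:=List List d} | 1 pending]
  -> decompose List: push c~Int
step 4: unify c ~ Int  [subst: {e:=List List d} | 1 pending]
  bind c := Int
step 5: unify (Int -> List Int) ~ f  [subst: {e:=List List d, c:=Int} | 0 pending]
  bind f := (Int -> List Int)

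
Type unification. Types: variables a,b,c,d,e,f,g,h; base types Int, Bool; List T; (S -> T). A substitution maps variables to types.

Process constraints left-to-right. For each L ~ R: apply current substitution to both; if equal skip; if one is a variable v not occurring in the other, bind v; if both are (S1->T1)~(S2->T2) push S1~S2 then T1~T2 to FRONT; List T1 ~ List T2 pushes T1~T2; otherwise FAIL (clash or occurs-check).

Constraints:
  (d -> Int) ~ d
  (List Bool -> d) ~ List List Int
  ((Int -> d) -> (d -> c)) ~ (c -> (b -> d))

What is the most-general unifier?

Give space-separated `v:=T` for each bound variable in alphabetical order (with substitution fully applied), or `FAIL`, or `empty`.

step 1: unify (d -> Int) ~ d  [subst: {-} | 2 pending]
  occurs-check fail

Answer: FAIL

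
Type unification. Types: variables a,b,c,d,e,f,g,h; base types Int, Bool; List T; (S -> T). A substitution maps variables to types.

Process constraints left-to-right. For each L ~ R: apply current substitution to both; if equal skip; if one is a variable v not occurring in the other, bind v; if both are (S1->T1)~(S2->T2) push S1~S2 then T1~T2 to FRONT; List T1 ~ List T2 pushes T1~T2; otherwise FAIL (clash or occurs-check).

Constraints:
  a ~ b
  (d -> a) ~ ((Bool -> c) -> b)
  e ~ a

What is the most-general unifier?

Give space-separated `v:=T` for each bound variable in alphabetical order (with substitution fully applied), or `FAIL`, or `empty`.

step 1: unify a ~ b  [subst: {-} | 2 pending]
  bind a := b
step 2: unify (d -> b) ~ ((Bool -> c) -> b)  [subst: {a:=b} | 1 pending]
  -> decompose arrow: push d~(Bool -> c), b~b
step 3: unify d ~ (Bool -> c)  [subst: {a:=b} | 2 pending]
  bind d := (Bool -> c)
step 4: unify b ~ b  [subst: {a:=b, d:=(Bool -> c)} | 1 pending]
  -> identical, skip
step 5: unify e ~ b  [subst: {a:=b, d:=(Bool -> c)} | 0 pending]
  bind e := b

Answer: a:=b d:=(Bool -> c) e:=b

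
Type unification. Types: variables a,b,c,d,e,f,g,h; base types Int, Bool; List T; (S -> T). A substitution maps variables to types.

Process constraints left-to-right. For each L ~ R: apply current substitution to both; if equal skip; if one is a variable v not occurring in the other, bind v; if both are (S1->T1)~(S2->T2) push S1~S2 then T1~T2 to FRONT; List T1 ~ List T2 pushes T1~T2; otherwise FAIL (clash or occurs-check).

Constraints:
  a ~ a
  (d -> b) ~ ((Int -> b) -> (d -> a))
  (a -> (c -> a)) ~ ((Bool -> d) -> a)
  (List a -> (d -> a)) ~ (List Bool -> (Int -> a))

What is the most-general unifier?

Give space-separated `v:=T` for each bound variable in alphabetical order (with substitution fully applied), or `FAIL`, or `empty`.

step 1: unify a ~ a  [subst: {-} | 3 pending]
  -> identical, skip
step 2: unify (d -> b) ~ ((Int -> b) -> (d -> a))  [subst: {-} | 2 pending]
  -> decompose arrow: push d~(Int -> b), b~(d -> a)
step 3: unify d ~ (Int -> b)  [subst: {-} | 3 pending]
  bind d := (Int -> b)
step 4: unify b ~ ((Int -> b) -> a)  [subst: {d:=(Int -> b)} | 2 pending]
  occurs-check fail: b in ((Int -> b) -> a)

Answer: FAIL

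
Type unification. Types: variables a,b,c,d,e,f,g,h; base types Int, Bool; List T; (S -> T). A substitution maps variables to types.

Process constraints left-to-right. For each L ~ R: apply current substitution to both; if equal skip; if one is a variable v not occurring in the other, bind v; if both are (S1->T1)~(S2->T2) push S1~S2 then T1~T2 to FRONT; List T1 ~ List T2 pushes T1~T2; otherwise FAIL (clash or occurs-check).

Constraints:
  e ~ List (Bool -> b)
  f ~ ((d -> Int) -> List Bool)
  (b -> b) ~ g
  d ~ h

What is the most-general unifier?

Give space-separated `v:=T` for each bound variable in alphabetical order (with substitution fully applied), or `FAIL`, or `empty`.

step 1: unify e ~ List (Bool -> b)  [subst: {-} | 3 pending]
  bind e := List (Bool -> b)
step 2: unify f ~ ((d -> Int) -> List Bool)  [subst: {e:=List (Bool -> b)} | 2 pending]
  bind f := ((d -> Int) -> List Bool)
step 3: unify (b -> b) ~ g  [subst: {e:=List (Bool -> b), f:=((d -> Int) -> List Bool)} | 1 pending]
  bind g := (b -> b)
step 4: unify d ~ h  [subst: {e:=List (Bool -> b), f:=((d -> Int) -> List Bool), g:=(b -> b)} | 0 pending]
  bind d := h

Answer: d:=h e:=List (Bool -> b) f:=((h -> Int) -> List Bool) g:=(b -> b)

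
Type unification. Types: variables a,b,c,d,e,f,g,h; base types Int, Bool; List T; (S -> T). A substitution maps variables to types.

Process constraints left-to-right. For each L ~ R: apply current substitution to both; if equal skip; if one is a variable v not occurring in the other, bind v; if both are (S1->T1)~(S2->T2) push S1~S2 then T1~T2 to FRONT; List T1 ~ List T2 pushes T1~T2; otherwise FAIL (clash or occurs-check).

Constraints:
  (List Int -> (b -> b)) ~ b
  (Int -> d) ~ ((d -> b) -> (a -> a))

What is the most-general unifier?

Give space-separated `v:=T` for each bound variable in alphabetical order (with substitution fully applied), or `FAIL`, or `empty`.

step 1: unify (List Int -> (b -> b)) ~ b  [subst: {-} | 1 pending]
  occurs-check fail

Answer: FAIL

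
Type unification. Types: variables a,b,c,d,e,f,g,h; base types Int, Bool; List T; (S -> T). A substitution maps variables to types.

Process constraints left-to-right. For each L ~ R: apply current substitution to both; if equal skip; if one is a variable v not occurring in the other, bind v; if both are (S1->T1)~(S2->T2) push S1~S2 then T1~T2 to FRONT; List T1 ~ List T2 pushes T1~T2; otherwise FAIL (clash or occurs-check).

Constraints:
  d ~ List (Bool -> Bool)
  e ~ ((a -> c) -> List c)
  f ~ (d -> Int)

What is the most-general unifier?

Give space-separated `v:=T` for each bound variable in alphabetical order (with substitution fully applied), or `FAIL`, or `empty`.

Answer: d:=List (Bool -> Bool) e:=((a -> c) -> List c) f:=(List (Bool -> Bool) -> Int)

Derivation:
step 1: unify d ~ List (Bool -> Bool)  [subst: {-} | 2 pending]
  bind d := List (Bool -> Bool)
step 2: unify e ~ ((a -> c) -> List c)  [subst: {d:=List (Bool -> Bool)} | 1 pending]
  bind e := ((a -> c) -> List c)
step 3: unify f ~ (List (Bool -> Bool) -> Int)  [subst: {d:=List (Bool -> Bool), e:=((a -> c) -> List c)} | 0 pending]
  bind f := (List (Bool -> Bool) -> Int)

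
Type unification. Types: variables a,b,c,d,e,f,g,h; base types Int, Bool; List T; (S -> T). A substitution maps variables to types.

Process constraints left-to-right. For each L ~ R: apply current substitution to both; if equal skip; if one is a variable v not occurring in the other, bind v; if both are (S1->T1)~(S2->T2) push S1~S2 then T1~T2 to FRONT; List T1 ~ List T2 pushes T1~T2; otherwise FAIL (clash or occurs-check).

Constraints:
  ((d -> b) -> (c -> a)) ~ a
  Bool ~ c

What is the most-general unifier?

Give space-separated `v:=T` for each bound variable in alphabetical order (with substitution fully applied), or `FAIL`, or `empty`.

step 1: unify ((d -> b) -> (c -> a)) ~ a  [subst: {-} | 1 pending]
  occurs-check fail

Answer: FAIL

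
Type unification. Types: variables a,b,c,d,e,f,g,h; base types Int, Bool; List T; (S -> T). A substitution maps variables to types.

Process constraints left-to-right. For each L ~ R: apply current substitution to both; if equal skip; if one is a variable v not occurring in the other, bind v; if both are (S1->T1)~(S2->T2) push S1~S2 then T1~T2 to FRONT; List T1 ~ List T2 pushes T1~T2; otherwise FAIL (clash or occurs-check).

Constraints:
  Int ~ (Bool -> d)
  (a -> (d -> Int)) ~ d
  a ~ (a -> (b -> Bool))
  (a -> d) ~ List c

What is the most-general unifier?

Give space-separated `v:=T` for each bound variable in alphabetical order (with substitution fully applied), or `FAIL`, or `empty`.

Answer: FAIL

Derivation:
step 1: unify Int ~ (Bool -> d)  [subst: {-} | 3 pending]
  clash: Int vs (Bool -> d)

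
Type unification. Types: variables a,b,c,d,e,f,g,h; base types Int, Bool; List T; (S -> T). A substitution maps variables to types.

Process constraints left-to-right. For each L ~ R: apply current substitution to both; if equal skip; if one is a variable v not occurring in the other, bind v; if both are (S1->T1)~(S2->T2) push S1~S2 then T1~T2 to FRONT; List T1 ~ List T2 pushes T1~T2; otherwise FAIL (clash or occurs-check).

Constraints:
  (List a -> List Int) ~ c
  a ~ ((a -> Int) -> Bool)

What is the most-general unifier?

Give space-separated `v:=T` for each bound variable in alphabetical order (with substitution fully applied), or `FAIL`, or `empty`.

step 1: unify (List a -> List Int) ~ c  [subst: {-} | 1 pending]
  bind c := (List a -> List Int)
step 2: unify a ~ ((a -> Int) -> Bool)  [subst: {c:=(List a -> List Int)} | 0 pending]
  occurs-check fail: a in ((a -> Int) -> Bool)

Answer: FAIL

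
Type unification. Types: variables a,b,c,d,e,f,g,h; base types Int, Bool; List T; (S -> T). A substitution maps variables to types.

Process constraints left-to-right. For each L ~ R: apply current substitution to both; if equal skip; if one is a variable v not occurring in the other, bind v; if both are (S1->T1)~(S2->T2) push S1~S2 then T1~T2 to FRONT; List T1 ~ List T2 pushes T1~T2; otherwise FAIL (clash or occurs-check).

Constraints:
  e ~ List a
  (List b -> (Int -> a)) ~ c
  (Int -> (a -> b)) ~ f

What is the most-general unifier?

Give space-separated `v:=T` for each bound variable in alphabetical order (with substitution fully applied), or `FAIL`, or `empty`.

Answer: c:=(List b -> (Int -> a)) e:=List a f:=(Int -> (a -> b))

Derivation:
step 1: unify e ~ List a  [subst: {-} | 2 pending]
  bind e := List a
step 2: unify (List b -> (Int -> a)) ~ c  [subst: {e:=List a} | 1 pending]
  bind c := (List b -> (Int -> a))
step 3: unify (Int -> (a -> b)) ~ f  [subst: {e:=List a, c:=(List b -> (Int -> a))} | 0 pending]
  bind f := (Int -> (a -> b))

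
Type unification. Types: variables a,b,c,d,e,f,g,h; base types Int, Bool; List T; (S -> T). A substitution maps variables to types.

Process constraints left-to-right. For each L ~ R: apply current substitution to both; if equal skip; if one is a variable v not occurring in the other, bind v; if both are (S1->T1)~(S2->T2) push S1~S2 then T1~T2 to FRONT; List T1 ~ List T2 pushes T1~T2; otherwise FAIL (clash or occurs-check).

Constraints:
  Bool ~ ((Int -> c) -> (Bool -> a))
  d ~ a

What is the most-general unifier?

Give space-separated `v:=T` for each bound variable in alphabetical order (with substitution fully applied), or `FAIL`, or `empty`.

Answer: FAIL

Derivation:
step 1: unify Bool ~ ((Int -> c) -> (Bool -> a))  [subst: {-} | 1 pending]
  clash: Bool vs ((Int -> c) -> (Bool -> a))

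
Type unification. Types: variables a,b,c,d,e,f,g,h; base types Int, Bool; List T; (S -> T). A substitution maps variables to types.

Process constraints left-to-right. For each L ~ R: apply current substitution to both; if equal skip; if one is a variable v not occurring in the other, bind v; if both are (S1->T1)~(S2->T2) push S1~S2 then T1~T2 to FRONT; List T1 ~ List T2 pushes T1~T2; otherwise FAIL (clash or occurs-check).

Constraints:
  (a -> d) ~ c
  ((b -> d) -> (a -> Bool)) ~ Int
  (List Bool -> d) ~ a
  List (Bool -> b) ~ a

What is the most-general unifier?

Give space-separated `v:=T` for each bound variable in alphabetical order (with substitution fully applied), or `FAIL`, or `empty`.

step 1: unify (a -> d) ~ c  [subst: {-} | 3 pending]
  bind c := (a -> d)
step 2: unify ((b -> d) -> (a -> Bool)) ~ Int  [subst: {c:=(a -> d)} | 2 pending]
  clash: ((b -> d) -> (a -> Bool)) vs Int

Answer: FAIL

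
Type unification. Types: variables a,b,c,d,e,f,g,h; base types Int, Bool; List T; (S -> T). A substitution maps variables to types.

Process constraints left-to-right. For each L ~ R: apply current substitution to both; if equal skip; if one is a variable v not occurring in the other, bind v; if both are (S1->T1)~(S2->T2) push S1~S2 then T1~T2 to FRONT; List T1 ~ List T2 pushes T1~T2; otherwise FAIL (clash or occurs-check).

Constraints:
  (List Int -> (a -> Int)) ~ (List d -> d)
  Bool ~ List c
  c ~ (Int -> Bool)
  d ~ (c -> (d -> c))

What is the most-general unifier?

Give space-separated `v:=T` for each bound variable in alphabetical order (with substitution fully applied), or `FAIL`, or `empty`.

Answer: FAIL

Derivation:
step 1: unify (List Int -> (a -> Int)) ~ (List d -> d)  [subst: {-} | 3 pending]
  -> decompose arrow: push List Int~List d, (a -> Int)~d
step 2: unify List Int ~ List d  [subst: {-} | 4 pending]
  -> decompose List: push Int~d
step 3: unify Int ~ d  [subst: {-} | 4 pending]
  bind d := Int
step 4: unify (a -> Int) ~ Int  [subst: {d:=Int} | 3 pending]
  clash: (a -> Int) vs Int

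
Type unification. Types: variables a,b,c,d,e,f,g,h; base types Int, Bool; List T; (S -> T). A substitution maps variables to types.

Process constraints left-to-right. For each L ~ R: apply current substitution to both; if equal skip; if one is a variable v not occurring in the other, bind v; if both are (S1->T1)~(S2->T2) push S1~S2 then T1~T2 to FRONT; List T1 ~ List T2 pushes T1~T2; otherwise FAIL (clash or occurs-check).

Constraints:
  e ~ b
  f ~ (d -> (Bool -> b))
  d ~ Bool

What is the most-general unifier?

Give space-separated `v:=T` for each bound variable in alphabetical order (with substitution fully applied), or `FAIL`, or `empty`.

step 1: unify e ~ b  [subst: {-} | 2 pending]
  bind e := b
step 2: unify f ~ (d -> (Bool -> b))  [subst: {e:=b} | 1 pending]
  bind f := (d -> (Bool -> b))
step 3: unify d ~ Bool  [subst: {e:=b, f:=(d -> (Bool -> b))} | 0 pending]
  bind d := Bool

Answer: d:=Bool e:=b f:=(Bool -> (Bool -> b))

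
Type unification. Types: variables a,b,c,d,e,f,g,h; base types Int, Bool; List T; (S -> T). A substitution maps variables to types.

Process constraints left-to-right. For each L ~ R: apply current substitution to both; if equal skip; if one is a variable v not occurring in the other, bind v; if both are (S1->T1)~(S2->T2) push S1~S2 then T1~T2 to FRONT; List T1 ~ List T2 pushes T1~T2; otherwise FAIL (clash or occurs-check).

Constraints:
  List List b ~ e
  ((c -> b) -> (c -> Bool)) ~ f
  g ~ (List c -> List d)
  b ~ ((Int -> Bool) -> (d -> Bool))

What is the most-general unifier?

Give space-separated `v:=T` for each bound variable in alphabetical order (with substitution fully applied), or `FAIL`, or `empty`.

step 1: unify List List b ~ e  [subst: {-} | 3 pending]
  bind e := List List b
step 2: unify ((c -> b) -> (c -> Bool)) ~ f  [subst: {e:=List List b} | 2 pending]
  bind f := ((c -> b) -> (c -> Bool))
step 3: unify g ~ (List c -> List d)  [subst: {e:=List List b, f:=((c -> b) -> (c -> Bool))} | 1 pending]
  bind g := (List c -> List d)
step 4: unify b ~ ((Int -> Bool) -> (d -> Bool))  [subst: {e:=List List b, f:=((c -> b) -> (c -> Bool)), g:=(List c -> List d)} | 0 pending]
  bind b := ((Int -> Bool) -> (d -> Bool))

Answer: b:=((Int -> Bool) -> (d -> Bool)) e:=List List ((Int -> Bool) -> (d -> Bool)) f:=((c -> ((Int -> Bool) -> (d -> Bool))) -> (c -> Bool)) g:=(List c -> List d)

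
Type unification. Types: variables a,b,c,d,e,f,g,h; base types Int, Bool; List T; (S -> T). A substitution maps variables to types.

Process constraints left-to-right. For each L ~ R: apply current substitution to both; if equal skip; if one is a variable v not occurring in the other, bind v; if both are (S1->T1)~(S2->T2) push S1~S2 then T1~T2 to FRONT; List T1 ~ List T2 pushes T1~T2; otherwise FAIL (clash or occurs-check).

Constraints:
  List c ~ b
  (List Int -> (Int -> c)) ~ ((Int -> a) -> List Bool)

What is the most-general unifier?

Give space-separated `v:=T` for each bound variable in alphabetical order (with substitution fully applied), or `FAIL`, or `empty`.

Answer: FAIL

Derivation:
step 1: unify List c ~ b  [subst: {-} | 1 pending]
  bind b := List c
step 2: unify (List Int -> (Int -> c)) ~ ((Int -> a) -> List Bool)  [subst: {b:=List c} | 0 pending]
  -> decompose arrow: push List Int~(Int -> a), (Int -> c)~List Bool
step 3: unify List Int ~ (Int -> a)  [subst: {b:=List c} | 1 pending]
  clash: List Int vs (Int -> a)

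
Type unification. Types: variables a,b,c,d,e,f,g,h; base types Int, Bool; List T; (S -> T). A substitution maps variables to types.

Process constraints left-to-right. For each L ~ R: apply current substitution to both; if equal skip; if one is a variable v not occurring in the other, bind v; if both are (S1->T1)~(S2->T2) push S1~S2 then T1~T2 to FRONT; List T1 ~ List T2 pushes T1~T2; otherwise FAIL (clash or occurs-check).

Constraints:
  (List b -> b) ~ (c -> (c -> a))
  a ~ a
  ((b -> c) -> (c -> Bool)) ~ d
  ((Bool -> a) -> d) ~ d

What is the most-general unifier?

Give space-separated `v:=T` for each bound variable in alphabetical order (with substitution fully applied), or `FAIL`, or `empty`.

step 1: unify (List b -> b) ~ (c -> (c -> a))  [subst: {-} | 3 pending]
  -> decompose arrow: push List b~c, b~(c -> a)
step 2: unify List b ~ c  [subst: {-} | 4 pending]
  bind c := List b
step 3: unify b ~ (List b -> a)  [subst: {c:=List b} | 3 pending]
  occurs-check fail: b in (List b -> a)

Answer: FAIL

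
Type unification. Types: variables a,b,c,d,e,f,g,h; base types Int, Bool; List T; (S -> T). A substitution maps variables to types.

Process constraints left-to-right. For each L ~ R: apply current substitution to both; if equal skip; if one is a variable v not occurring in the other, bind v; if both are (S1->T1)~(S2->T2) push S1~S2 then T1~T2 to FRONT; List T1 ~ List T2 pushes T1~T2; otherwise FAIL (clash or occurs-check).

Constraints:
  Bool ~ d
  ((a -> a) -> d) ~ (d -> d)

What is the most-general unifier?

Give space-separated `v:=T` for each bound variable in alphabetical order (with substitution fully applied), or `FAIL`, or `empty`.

Answer: FAIL

Derivation:
step 1: unify Bool ~ d  [subst: {-} | 1 pending]
  bind d := Bool
step 2: unify ((a -> a) -> Bool) ~ (Bool -> Bool)  [subst: {d:=Bool} | 0 pending]
  -> decompose arrow: push (a -> a)~Bool, Bool~Bool
step 3: unify (a -> a) ~ Bool  [subst: {d:=Bool} | 1 pending]
  clash: (a -> a) vs Bool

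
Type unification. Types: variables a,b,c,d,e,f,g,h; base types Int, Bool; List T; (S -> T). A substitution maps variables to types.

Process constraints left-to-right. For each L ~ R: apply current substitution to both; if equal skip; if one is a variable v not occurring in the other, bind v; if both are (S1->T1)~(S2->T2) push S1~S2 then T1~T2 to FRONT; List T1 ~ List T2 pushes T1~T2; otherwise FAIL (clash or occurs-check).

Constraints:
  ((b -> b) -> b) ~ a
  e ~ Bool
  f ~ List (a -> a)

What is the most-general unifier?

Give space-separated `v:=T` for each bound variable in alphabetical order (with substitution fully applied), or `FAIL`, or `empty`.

step 1: unify ((b -> b) -> b) ~ a  [subst: {-} | 2 pending]
  bind a := ((b -> b) -> b)
step 2: unify e ~ Bool  [subst: {a:=((b -> b) -> b)} | 1 pending]
  bind e := Bool
step 3: unify f ~ List (((b -> b) -> b) -> ((b -> b) -> b))  [subst: {a:=((b -> b) -> b), e:=Bool} | 0 pending]
  bind f := List (((b -> b) -> b) -> ((b -> b) -> b))

Answer: a:=((b -> b) -> b) e:=Bool f:=List (((b -> b) -> b) -> ((b -> b) -> b))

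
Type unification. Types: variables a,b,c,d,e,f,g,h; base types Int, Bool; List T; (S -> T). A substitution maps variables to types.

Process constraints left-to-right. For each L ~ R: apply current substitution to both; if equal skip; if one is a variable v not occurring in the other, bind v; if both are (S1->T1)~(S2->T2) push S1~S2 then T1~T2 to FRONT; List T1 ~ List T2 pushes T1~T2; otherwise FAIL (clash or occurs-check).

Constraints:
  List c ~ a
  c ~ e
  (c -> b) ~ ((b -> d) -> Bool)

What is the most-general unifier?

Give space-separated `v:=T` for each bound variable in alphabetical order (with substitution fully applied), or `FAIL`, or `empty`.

Answer: a:=List (Bool -> d) b:=Bool c:=(Bool -> d) e:=(Bool -> d)

Derivation:
step 1: unify List c ~ a  [subst: {-} | 2 pending]
  bind a := List c
step 2: unify c ~ e  [subst: {a:=List c} | 1 pending]
  bind c := e
step 3: unify (e -> b) ~ ((b -> d) -> Bool)  [subst: {a:=List c, c:=e} | 0 pending]
  -> decompose arrow: push e~(b -> d), b~Bool
step 4: unify e ~ (b -> d)  [subst: {a:=List c, c:=e} | 1 pending]
  bind e := (b -> d)
step 5: unify b ~ Bool  [subst: {a:=List c, c:=e, e:=(b -> d)} | 0 pending]
  bind b := Bool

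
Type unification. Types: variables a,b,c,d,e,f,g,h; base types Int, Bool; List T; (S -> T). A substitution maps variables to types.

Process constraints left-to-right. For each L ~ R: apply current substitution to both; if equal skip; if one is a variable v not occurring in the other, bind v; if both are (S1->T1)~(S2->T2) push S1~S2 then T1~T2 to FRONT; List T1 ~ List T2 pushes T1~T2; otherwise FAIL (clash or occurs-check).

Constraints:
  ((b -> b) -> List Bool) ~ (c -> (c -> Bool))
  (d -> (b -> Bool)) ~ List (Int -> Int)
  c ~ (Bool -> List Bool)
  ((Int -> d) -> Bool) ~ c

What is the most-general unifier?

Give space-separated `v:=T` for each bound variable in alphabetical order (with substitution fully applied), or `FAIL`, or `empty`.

Answer: FAIL

Derivation:
step 1: unify ((b -> b) -> List Bool) ~ (c -> (c -> Bool))  [subst: {-} | 3 pending]
  -> decompose arrow: push (b -> b)~c, List Bool~(c -> Bool)
step 2: unify (b -> b) ~ c  [subst: {-} | 4 pending]
  bind c := (b -> b)
step 3: unify List Bool ~ ((b -> b) -> Bool)  [subst: {c:=(b -> b)} | 3 pending]
  clash: List Bool vs ((b -> b) -> Bool)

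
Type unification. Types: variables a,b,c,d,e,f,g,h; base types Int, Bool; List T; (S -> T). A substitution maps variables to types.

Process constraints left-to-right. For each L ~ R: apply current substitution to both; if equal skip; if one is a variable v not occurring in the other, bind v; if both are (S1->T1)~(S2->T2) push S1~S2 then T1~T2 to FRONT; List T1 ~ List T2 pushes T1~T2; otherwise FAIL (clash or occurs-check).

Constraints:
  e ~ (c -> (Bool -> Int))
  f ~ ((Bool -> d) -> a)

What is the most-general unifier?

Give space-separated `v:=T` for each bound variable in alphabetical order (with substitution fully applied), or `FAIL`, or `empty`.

step 1: unify e ~ (c -> (Bool -> Int))  [subst: {-} | 1 pending]
  bind e := (c -> (Bool -> Int))
step 2: unify f ~ ((Bool -> d) -> a)  [subst: {e:=(c -> (Bool -> Int))} | 0 pending]
  bind f := ((Bool -> d) -> a)

Answer: e:=(c -> (Bool -> Int)) f:=((Bool -> d) -> a)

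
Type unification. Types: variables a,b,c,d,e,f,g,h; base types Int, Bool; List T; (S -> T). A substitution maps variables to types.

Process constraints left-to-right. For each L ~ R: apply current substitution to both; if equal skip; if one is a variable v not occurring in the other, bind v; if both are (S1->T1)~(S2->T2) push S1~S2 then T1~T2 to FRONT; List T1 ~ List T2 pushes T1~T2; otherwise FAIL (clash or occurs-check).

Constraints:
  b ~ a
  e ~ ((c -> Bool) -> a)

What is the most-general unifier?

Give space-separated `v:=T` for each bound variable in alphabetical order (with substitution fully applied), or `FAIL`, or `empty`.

step 1: unify b ~ a  [subst: {-} | 1 pending]
  bind b := a
step 2: unify e ~ ((c -> Bool) -> a)  [subst: {b:=a} | 0 pending]
  bind e := ((c -> Bool) -> a)

Answer: b:=a e:=((c -> Bool) -> a)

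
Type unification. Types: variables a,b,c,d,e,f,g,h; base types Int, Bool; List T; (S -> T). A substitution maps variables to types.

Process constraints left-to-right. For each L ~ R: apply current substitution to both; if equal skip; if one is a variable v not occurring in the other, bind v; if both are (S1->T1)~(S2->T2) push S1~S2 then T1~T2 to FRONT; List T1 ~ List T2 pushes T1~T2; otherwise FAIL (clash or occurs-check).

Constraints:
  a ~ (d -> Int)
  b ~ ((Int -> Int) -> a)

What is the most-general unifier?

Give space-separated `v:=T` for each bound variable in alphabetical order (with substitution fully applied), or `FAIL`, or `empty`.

step 1: unify a ~ (d -> Int)  [subst: {-} | 1 pending]
  bind a := (d -> Int)
step 2: unify b ~ ((Int -> Int) -> (d -> Int))  [subst: {a:=(d -> Int)} | 0 pending]
  bind b := ((Int -> Int) -> (d -> Int))

Answer: a:=(d -> Int) b:=((Int -> Int) -> (d -> Int))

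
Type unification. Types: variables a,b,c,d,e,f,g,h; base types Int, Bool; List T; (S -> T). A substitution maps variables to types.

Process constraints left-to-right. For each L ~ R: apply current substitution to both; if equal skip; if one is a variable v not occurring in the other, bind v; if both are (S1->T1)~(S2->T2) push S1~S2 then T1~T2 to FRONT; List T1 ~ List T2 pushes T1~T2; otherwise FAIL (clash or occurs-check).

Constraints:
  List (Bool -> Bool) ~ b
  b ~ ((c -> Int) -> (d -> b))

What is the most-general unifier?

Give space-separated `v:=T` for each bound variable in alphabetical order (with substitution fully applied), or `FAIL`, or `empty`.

step 1: unify List (Bool -> Bool) ~ b  [subst: {-} | 1 pending]
  bind b := List (Bool -> Bool)
step 2: unify List (Bool -> Bool) ~ ((c -> Int) -> (d -> List (Bool -> Bool)))  [subst: {b:=List (Bool -> Bool)} | 0 pending]
  clash: List (Bool -> Bool) vs ((c -> Int) -> (d -> List (Bool -> Bool)))

Answer: FAIL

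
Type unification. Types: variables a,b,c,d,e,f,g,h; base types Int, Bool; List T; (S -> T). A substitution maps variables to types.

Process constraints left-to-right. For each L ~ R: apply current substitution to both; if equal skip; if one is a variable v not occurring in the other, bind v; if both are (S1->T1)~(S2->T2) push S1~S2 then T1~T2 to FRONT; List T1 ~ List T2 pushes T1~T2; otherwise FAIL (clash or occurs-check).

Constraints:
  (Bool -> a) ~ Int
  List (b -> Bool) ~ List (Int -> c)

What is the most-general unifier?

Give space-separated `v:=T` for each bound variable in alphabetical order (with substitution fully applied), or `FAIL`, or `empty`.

step 1: unify (Bool -> a) ~ Int  [subst: {-} | 1 pending]
  clash: (Bool -> a) vs Int

Answer: FAIL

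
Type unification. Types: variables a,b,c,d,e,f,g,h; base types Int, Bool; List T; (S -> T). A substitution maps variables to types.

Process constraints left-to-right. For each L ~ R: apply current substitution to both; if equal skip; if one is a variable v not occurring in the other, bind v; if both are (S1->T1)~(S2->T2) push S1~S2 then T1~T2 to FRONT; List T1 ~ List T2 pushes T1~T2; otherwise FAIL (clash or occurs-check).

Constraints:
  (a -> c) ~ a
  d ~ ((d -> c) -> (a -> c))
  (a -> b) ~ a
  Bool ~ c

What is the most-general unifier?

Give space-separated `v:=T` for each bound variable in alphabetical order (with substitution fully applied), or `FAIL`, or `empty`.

step 1: unify (a -> c) ~ a  [subst: {-} | 3 pending]
  occurs-check fail

Answer: FAIL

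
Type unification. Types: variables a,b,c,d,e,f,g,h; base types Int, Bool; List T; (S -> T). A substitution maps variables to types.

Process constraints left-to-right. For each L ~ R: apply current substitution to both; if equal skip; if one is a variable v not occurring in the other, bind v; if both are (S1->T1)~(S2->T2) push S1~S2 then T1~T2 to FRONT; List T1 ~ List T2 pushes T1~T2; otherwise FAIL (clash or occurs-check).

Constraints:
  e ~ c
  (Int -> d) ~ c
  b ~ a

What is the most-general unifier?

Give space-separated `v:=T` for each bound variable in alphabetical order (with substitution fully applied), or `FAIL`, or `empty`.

step 1: unify e ~ c  [subst: {-} | 2 pending]
  bind e := c
step 2: unify (Int -> d) ~ c  [subst: {e:=c} | 1 pending]
  bind c := (Int -> d)
step 3: unify b ~ a  [subst: {e:=c, c:=(Int -> d)} | 0 pending]
  bind b := a

Answer: b:=a c:=(Int -> d) e:=(Int -> d)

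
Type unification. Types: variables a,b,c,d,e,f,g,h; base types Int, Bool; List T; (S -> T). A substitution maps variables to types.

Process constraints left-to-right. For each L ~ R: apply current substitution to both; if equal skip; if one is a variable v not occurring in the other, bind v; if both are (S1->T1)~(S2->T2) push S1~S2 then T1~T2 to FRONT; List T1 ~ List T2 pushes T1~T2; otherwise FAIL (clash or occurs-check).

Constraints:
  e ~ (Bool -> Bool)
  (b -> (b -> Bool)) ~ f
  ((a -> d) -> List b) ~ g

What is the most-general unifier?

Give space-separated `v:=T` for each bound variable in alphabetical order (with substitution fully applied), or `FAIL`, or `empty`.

Answer: e:=(Bool -> Bool) f:=(b -> (b -> Bool)) g:=((a -> d) -> List b)

Derivation:
step 1: unify e ~ (Bool -> Bool)  [subst: {-} | 2 pending]
  bind e := (Bool -> Bool)
step 2: unify (b -> (b -> Bool)) ~ f  [subst: {e:=(Bool -> Bool)} | 1 pending]
  bind f := (b -> (b -> Bool))
step 3: unify ((a -> d) -> List b) ~ g  [subst: {e:=(Bool -> Bool), f:=(b -> (b -> Bool))} | 0 pending]
  bind g := ((a -> d) -> List b)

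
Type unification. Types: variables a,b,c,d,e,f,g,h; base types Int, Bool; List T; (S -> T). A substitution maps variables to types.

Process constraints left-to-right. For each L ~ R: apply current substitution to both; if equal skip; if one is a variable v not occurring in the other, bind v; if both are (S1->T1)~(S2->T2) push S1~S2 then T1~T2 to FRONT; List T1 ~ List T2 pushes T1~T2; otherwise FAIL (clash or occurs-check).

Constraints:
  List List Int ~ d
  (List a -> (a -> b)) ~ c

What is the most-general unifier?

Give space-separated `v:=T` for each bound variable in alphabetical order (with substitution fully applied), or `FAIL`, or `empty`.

step 1: unify List List Int ~ d  [subst: {-} | 1 pending]
  bind d := List List Int
step 2: unify (List a -> (a -> b)) ~ c  [subst: {d:=List List Int} | 0 pending]
  bind c := (List a -> (a -> b))

Answer: c:=(List a -> (a -> b)) d:=List List Int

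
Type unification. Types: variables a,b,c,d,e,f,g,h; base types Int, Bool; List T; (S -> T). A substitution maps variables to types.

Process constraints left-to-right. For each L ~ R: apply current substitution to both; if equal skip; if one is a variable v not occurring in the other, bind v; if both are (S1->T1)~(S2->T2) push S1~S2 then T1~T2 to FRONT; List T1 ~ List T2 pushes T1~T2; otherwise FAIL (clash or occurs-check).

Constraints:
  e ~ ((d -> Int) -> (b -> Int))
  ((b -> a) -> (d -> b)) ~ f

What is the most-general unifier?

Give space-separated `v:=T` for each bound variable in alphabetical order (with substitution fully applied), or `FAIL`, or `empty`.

step 1: unify e ~ ((d -> Int) -> (b -> Int))  [subst: {-} | 1 pending]
  bind e := ((d -> Int) -> (b -> Int))
step 2: unify ((b -> a) -> (d -> b)) ~ f  [subst: {e:=((d -> Int) -> (b -> Int))} | 0 pending]
  bind f := ((b -> a) -> (d -> b))

Answer: e:=((d -> Int) -> (b -> Int)) f:=((b -> a) -> (d -> b))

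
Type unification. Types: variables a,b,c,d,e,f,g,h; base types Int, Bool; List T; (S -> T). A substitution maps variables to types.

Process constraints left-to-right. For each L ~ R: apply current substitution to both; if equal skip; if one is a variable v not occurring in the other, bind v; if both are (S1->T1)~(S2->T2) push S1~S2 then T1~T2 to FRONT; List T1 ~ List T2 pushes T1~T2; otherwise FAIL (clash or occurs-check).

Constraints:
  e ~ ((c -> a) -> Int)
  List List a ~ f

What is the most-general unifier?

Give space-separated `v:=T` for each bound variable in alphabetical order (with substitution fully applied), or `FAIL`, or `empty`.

step 1: unify e ~ ((c -> a) -> Int)  [subst: {-} | 1 pending]
  bind e := ((c -> a) -> Int)
step 2: unify List List a ~ f  [subst: {e:=((c -> a) -> Int)} | 0 pending]
  bind f := List List a

Answer: e:=((c -> a) -> Int) f:=List List a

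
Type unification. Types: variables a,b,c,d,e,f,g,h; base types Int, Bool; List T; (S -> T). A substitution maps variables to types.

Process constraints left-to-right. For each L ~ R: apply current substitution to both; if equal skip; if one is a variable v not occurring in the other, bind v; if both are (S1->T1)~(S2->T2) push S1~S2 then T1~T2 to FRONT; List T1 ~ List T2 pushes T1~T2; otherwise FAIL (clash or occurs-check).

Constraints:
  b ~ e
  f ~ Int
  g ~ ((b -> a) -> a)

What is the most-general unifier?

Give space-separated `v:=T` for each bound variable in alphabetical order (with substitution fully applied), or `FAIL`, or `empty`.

step 1: unify b ~ e  [subst: {-} | 2 pending]
  bind b := e
step 2: unify f ~ Int  [subst: {b:=e} | 1 pending]
  bind f := Int
step 3: unify g ~ ((e -> a) -> a)  [subst: {b:=e, f:=Int} | 0 pending]
  bind g := ((e -> a) -> a)

Answer: b:=e f:=Int g:=((e -> a) -> a)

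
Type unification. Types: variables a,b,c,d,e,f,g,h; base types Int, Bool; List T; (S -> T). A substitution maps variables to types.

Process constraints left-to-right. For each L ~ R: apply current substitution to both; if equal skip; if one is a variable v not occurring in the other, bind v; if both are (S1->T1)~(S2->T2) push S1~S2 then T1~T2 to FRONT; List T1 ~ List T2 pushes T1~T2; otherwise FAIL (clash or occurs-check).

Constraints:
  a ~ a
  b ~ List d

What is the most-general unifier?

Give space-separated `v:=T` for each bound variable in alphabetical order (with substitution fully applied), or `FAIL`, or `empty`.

Answer: b:=List d

Derivation:
step 1: unify a ~ a  [subst: {-} | 1 pending]
  -> identical, skip
step 2: unify b ~ List d  [subst: {-} | 0 pending]
  bind b := List d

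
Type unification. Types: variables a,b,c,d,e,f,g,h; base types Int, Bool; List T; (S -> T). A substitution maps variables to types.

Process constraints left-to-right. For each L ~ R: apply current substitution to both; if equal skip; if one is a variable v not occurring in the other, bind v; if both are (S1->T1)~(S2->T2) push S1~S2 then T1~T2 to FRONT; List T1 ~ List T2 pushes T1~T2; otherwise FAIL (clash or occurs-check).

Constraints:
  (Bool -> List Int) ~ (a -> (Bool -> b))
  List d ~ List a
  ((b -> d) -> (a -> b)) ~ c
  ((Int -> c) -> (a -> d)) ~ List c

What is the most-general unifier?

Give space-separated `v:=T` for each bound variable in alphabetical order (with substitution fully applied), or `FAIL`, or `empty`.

Answer: FAIL

Derivation:
step 1: unify (Bool -> List Int) ~ (a -> (Bool -> b))  [subst: {-} | 3 pending]
  -> decompose arrow: push Bool~a, List Int~(Bool -> b)
step 2: unify Bool ~ a  [subst: {-} | 4 pending]
  bind a := Bool
step 3: unify List Int ~ (Bool -> b)  [subst: {a:=Bool} | 3 pending]
  clash: List Int vs (Bool -> b)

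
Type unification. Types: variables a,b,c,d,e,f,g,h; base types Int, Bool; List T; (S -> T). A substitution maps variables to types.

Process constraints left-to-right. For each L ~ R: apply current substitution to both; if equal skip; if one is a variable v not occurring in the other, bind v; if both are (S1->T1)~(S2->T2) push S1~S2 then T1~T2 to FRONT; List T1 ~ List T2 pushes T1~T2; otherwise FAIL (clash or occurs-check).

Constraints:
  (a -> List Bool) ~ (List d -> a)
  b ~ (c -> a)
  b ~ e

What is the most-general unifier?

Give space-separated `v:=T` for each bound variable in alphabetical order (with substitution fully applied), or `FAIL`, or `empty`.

step 1: unify (a -> List Bool) ~ (List d -> a)  [subst: {-} | 2 pending]
  -> decompose arrow: push a~List d, List Bool~a
step 2: unify a ~ List d  [subst: {-} | 3 pending]
  bind a := List d
step 3: unify List Bool ~ List d  [subst: {a:=List d} | 2 pending]
  -> decompose List: push Bool~d
step 4: unify Bool ~ d  [subst: {a:=List d} | 2 pending]
  bind d := Bool
step 5: unify b ~ (c -> List Bool)  [subst: {a:=List d, d:=Bool} | 1 pending]
  bind b := (c -> List Bool)
step 6: unify (c -> List Bool) ~ e  [subst: {a:=List d, d:=Bool, b:=(c -> List Bool)} | 0 pending]
  bind e := (c -> List Bool)

Answer: a:=List Bool b:=(c -> List Bool) d:=Bool e:=(c -> List Bool)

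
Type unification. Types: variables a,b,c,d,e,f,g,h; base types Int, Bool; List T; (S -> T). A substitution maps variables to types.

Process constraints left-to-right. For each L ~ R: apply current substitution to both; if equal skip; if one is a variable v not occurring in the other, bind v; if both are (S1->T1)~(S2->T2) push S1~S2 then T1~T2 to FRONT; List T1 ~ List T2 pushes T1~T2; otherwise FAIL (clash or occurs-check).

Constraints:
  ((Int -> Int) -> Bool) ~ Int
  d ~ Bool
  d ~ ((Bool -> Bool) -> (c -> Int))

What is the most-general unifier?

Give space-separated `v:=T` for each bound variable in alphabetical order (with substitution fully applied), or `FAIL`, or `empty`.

Answer: FAIL

Derivation:
step 1: unify ((Int -> Int) -> Bool) ~ Int  [subst: {-} | 2 pending]
  clash: ((Int -> Int) -> Bool) vs Int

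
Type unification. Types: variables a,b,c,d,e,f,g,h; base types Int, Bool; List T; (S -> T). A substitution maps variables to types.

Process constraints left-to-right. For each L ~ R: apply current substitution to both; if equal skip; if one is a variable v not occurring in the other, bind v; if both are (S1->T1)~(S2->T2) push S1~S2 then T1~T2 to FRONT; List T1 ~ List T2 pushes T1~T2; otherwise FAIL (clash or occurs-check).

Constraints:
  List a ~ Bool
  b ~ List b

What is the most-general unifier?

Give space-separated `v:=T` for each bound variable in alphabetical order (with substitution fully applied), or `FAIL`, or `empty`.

Answer: FAIL

Derivation:
step 1: unify List a ~ Bool  [subst: {-} | 1 pending]
  clash: List a vs Bool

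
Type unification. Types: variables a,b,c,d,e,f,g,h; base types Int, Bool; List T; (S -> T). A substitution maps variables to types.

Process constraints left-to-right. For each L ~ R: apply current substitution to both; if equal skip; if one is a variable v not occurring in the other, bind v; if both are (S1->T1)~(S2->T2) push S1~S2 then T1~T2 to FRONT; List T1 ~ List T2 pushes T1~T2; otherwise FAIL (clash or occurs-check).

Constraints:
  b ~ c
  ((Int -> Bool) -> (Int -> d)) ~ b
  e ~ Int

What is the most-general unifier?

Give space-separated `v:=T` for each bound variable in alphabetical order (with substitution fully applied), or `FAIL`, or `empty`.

Answer: b:=((Int -> Bool) -> (Int -> d)) c:=((Int -> Bool) -> (Int -> d)) e:=Int

Derivation:
step 1: unify b ~ c  [subst: {-} | 2 pending]
  bind b := c
step 2: unify ((Int -> Bool) -> (Int -> d)) ~ c  [subst: {b:=c} | 1 pending]
  bind c := ((Int -> Bool) -> (Int -> d))
step 3: unify e ~ Int  [subst: {b:=c, c:=((Int -> Bool) -> (Int -> d))} | 0 pending]
  bind e := Int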